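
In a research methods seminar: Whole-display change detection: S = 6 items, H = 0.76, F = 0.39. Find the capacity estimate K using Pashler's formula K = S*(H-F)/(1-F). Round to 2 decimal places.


K = S * (H - F) / (1 - F)
H - F = 0.37
1 - F = 0.61
K = 6 * 0.37 / 0.61
= 3.64


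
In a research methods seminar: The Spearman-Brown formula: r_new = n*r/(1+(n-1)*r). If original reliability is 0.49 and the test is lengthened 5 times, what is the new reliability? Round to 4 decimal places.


r_new = n*r / (1 + (n-1)*r)
Numerator = 5 * 0.49 = 2.45
Denominator = 1 + 4 * 0.49 = 2.96
r_new = 2.45 / 2.96
= 0.8277


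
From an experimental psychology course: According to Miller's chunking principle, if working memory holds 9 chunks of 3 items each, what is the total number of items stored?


Total items = chunks * items_per_chunk
= 9 * 3
= 27


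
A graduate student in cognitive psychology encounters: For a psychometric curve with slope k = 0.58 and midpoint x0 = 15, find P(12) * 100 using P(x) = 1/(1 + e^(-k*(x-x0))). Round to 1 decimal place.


P(x) = 1/(1 + e^(-0.58*(12 - 15)))
Exponent = -0.58 * -3 = 1.74
e^(1.74) = 5.697343
P = 1/(1 + 5.697343) = 0.149313
Percentage = 14.9


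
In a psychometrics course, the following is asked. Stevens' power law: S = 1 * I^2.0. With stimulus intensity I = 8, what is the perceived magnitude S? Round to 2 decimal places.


S = 1 * 8^2.0
8^2.0 = 64.0
S = 1 * 64.0
= 64.00


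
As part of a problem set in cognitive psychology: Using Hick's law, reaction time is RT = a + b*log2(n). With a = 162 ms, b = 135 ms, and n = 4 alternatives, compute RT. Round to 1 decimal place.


RT = 162 + 135 * log2(4)
log2(4) = 2.0
RT = 162 + 135 * 2.0
= 162 + 270.0
= 432.0 ms


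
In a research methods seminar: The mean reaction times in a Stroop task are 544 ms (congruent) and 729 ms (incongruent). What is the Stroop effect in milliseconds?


Stroop effect = RT(incongruent) - RT(congruent)
= 729 - 544
= 185 ms


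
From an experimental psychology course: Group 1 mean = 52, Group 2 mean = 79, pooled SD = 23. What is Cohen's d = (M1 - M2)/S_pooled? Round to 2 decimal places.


Cohen's d = (M1 - M2) / S_pooled
= (52 - 79) / 23
= -27 / 23
= -1.17


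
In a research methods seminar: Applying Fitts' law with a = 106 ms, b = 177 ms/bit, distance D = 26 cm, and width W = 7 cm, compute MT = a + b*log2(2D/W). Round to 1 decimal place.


MT = 106 + 177 * log2(2*26/7)
2D/W = 7.428571
log2(7.428571) = 2.8931
MT = 106 + 177 * 2.8931
= 618.1 ms


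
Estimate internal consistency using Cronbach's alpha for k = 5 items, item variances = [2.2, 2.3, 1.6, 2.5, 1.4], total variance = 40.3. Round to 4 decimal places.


alpha = (k/(k-1)) * (1 - sum(s_i^2)/s_total^2)
sum(item variances) = 10.0
k/(k-1) = 5/4 = 1.25
1 - 10.0/40.3 = 1 - 0.248139 = 0.751861
alpha = 1.25 * 0.751861
= 0.9398


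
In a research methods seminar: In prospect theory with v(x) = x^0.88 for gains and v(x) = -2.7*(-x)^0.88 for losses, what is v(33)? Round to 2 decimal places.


Since x = 33 >= 0, use v(x) = x^0.88
33^0.88 = 21.6916
v(33) = 21.69


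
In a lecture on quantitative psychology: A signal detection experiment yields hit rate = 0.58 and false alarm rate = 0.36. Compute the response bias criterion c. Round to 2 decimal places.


c = -0.5 * (z(HR) + z(FAR))
z(0.58) = 0.2019
z(0.36) = -0.3585
c = -0.5 * (0.2019 + -0.3585)
= -0.5 * -0.1566
= 0.08


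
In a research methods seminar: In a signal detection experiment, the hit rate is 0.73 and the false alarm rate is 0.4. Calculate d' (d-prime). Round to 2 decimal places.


d' = z(HR) - z(FAR)
z(0.73) = 0.6128
z(0.4) = -0.2533
d' = 0.6128 - -0.2533
= 0.87


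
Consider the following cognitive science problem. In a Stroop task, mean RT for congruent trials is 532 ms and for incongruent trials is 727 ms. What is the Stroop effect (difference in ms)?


Stroop effect = RT(incongruent) - RT(congruent)
= 727 - 532
= 195 ms


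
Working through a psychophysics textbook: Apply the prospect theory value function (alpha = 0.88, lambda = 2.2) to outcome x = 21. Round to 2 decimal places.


Since x = 21 >= 0, use v(x) = x^0.88
21^0.88 = 14.5731
v(21) = 14.57


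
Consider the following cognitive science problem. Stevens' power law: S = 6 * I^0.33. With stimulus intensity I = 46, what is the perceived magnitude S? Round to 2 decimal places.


S = 6 * 46^0.33
46^0.33 = 3.5376
S = 6 * 3.5376
= 21.23


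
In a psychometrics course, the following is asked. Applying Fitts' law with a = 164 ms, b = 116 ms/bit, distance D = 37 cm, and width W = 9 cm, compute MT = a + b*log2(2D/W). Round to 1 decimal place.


MT = 164 + 116 * log2(2*37/9)
2D/W = 8.222222
log2(8.222222) = 3.0395
MT = 164 + 116 * 3.0395
= 516.6 ms


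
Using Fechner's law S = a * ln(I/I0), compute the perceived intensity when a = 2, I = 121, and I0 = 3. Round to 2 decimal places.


S = 2 * ln(121/3)
I/I0 = 40.333333
ln(40.333333) = 3.6972
S = 2 * 3.6972
= 7.39


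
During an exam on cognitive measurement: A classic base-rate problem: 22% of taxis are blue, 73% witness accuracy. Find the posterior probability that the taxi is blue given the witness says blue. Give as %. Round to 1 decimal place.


P(blue | says blue) = P(says blue | blue)*P(blue) / [P(says blue | blue)*P(blue) + P(says blue | not blue)*P(not blue)]
Numerator = 0.73 * 0.22 = 0.1606
False identification = 0.27 * 0.78 = 0.2106
P = 0.1606 / (0.1606 + 0.2106)
= 0.1606 / 0.3712
As percentage = 43.3


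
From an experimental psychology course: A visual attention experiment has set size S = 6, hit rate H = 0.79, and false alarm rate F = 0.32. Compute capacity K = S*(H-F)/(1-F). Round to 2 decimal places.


K = S * (H - F) / (1 - F)
H - F = 0.47
1 - F = 0.68
K = 6 * 0.47 / 0.68
= 4.15


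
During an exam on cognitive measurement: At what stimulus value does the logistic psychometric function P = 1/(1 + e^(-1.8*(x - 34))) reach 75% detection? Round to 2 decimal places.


At P = 0.75: 0.75 = 1/(1 + e^(-k*(x-x0)))
Solving: e^(-k*(x-x0)) = 1/3
x = x0 + ln(3)/k
ln(3) = 1.0986
x = 34 + 1.0986/1.8
= 34 + 0.6103
= 34.61


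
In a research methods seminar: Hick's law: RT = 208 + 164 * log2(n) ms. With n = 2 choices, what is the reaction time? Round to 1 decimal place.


RT = 208 + 164 * log2(2)
log2(2) = 1.0
RT = 208 + 164 * 1.0
= 208 + 164.0
= 372.0 ms


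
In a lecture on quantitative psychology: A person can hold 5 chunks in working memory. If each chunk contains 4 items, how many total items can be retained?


Total items = chunks * items_per_chunk
= 5 * 4
= 20


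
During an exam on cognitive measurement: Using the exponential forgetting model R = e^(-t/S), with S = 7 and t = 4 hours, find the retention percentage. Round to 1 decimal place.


R = e^(-t/S)
-t/S = -4/7 = -0.571429
R = e^(-0.571429) = 0.564718
Percentage = 0.564718 * 100
= 56.5


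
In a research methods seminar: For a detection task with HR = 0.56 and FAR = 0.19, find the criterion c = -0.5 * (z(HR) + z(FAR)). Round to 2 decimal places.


c = -0.5 * (z(HR) + z(FAR))
z(0.56) = 0.151
z(0.19) = -0.8779
c = -0.5 * (0.151 + -0.8779)
= -0.5 * -0.7269
= 0.36


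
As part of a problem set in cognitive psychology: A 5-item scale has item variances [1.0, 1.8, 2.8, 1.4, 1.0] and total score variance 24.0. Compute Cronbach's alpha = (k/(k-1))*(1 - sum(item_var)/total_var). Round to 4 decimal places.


alpha = (k/(k-1)) * (1 - sum(s_i^2)/s_total^2)
sum(item variances) = 8.0
k/(k-1) = 5/4 = 1.25
1 - 8.0/24.0 = 1 - 0.333333 = 0.666667
alpha = 1.25 * 0.666667
= 0.8333


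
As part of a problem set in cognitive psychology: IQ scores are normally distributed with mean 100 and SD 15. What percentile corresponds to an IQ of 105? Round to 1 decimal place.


z = (IQ - mean) / SD
z = (105 - 100) / 15 = 0.3333
Percentile = Phi(0.3333) * 100
Phi(0.3333) = 0.630546
= 63.1


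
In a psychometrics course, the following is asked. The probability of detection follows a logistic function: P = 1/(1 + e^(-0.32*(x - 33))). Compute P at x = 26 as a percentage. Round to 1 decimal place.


P(x) = 1/(1 + e^(-0.32*(26 - 33)))
Exponent = -0.32 * -7 = 2.24
e^(2.24) = 9.393331
P = 1/(1 + 9.393331) = 0.096216
Percentage = 9.6


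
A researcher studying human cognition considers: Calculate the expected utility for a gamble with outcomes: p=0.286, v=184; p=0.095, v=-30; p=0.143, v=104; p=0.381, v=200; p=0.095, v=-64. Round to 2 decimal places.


EU = sum(p_i * v_i)
0.286 * 184 = 52.624
0.095 * -30 = -2.85
0.143 * 104 = 14.872
0.381 * 200 = 76.2
0.095 * -64 = -6.08
EU = 52.624 + -2.85 + 14.872 + 76.2 + -6.08
= 134.77


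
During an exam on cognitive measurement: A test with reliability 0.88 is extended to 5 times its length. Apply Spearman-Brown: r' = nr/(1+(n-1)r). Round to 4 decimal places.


r_new = n*r / (1 + (n-1)*r)
Numerator = 5 * 0.88 = 4.4
Denominator = 1 + 4 * 0.88 = 4.52
r_new = 4.4 / 4.52
= 0.9735


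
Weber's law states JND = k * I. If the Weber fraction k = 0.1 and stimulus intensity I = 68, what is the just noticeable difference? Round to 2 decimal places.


JND = k * I
JND = 0.1 * 68
= 6.80


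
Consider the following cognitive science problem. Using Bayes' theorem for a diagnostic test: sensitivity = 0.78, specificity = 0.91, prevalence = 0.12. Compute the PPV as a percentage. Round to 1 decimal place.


PPV = (sens * prev) / (sens * prev + (1-spec) * (1-prev))
Numerator = 0.78 * 0.12 = 0.0936
P(positive and no disease) = (1 - spec) * (1 - prev) = (1 - 0.91) * (1 - 0.12) = 0.0792
Denominator = 0.0936 + 0.0792 = 0.1728
PPV = 0.0936 / 0.1728 = 0.541667
As percentage = 54.2


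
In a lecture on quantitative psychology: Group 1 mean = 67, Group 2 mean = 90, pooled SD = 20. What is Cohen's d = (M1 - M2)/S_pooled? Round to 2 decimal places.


Cohen's d = (M1 - M2) / S_pooled
= (67 - 90) / 20
= -23 / 20
= -1.15


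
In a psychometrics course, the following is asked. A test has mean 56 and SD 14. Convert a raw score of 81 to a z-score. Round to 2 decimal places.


z = (X - mu) / sigma
= (81 - 56) / 14
= 25 / 14
= 1.79


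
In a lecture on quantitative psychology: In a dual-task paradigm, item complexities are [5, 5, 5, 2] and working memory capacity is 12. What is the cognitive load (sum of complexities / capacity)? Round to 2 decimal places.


Total complexity = 5 + 5 + 5 + 2 = 17
Load = total / capacity = 17 / 12
= 1.42


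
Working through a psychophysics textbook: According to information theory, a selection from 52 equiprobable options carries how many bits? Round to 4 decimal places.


H = log2(n)
H = log2(52)
= 5.7004


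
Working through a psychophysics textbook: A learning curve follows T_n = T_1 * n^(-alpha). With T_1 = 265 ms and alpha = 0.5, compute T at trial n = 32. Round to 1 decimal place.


T_n = 265 * 32^(-0.5)
32^(-0.5) = 0.176777
T_n = 265 * 0.176777
= 46.8 ms


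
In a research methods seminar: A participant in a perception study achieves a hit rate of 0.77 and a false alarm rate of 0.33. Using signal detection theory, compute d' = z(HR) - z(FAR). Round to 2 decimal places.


d' = z(HR) - z(FAR)
z(0.77) = 0.7388
z(0.33) = -0.4399
d' = 0.7388 - -0.4399
= 1.18


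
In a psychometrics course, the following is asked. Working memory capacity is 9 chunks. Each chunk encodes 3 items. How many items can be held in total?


Total items = chunks * items_per_chunk
= 9 * 3
= 27


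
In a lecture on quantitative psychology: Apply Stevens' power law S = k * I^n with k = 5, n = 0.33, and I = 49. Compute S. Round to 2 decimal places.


S = 5 * 49^0.33
49^0.33 = 3.6121
S = 5 * 3.6121
= 18.06


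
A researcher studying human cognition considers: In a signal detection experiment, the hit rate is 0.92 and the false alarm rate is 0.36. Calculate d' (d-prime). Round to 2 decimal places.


d' = z(HR) - z(FAR)
z(0.92) = 1.4051
z(0.36) = -0.3585
d' = 1.4051 - -0.3585
= 1.76


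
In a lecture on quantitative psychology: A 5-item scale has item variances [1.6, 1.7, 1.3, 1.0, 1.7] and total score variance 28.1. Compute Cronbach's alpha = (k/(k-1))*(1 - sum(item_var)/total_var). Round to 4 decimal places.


alpha = (k/(k-1)) * (1 - sum(s_i^2)/s_total^2)
sum(item variances) = 7.3
k/(k-1) = 5/4 = 1.25
1 - 7.3/28.1 = 1 - 0.259786 = 0.740214
alpha = 1.25 * 0.740214
= 0.9253


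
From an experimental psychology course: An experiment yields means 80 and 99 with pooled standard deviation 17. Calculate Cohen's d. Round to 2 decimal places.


Cohen's d = (M1 - M2) / S_pooled
= (80 - 99) / 17
= -19 / 17
= -1.12


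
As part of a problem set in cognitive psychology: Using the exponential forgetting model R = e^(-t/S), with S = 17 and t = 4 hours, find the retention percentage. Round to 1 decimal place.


R = e^(-t/S)
-t/S = -4/17 = -0.235294
R = e^(-0.235294) = 0.790338
Percentage = 0.790338 * 100
= 79.0


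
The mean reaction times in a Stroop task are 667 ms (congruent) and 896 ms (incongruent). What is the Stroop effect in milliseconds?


Stroop effect = RT(incongruent) - RT(congruent)
= 896 - 667
= 229 ms


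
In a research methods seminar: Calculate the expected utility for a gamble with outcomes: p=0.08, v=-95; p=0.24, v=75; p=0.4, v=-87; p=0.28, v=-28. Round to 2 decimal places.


EU = sum(p_i * v_i)
0.08 * -95 = -7.6
0.24 * 75 = 18.0
0.4 * -87 = -34.8
0.28 * -28 = -7.84
EU = -7.6 + 18.0 + -34.8 + -7.84
= -32.24


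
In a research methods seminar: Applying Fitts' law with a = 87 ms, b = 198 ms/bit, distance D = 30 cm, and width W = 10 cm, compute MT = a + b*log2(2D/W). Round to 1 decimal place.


MT = 87 + 198 * log2(2*30/10)
2D/W = 6.0
log2(6.0) = 2.585
MT = 87 + 198 * 2.585
= 598.8 ms


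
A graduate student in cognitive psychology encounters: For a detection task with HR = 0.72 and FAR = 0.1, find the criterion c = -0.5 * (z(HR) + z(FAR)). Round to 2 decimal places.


c = -0.5 * (z(HR) + z(FAR))
z(0.72) = 0.5828
z(0.1) = -1.2816
c = -0.5 * (0.5828 + -1.2816)
= -0.5 * -0.6988
= 0.35


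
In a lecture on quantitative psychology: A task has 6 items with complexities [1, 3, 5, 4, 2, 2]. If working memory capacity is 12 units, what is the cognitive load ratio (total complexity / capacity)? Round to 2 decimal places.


Total complexity = 1 + 3 + 5 + 4 + 2 + 2 = 17
Load = total / capacity = 17 / 12
= 1.42


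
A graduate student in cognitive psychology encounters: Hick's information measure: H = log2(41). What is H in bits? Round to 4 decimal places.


H = log2(n)
H = log2(41)
= 5.3576


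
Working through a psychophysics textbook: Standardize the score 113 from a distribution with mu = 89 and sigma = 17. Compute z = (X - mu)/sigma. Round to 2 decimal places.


z = (X - mu) / sigma
= (113 - 89) / 17
= 24 / 17
= 1.41


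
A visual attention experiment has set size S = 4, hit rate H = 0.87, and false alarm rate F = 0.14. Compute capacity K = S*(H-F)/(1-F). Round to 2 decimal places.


K = S * (H - F) / (1 - F)
H - F = 0.73
1 - F = 0.86
K = 4 * 0.73 / 0.86
= 3.40


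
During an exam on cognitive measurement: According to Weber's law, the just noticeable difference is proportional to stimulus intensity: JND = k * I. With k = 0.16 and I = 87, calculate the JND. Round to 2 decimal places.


JND = k * I
JND = 0.16 * 87
= 13.92


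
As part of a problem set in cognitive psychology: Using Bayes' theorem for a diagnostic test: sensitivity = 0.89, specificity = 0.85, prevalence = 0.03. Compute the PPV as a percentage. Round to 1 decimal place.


PPV = (sens * prev) / (sens * prev + (1-spec) * (1-prev))
Numerator = 0.89 * 0.03 = 0.0267
P(positive and no disease) = (1 - spec) * (1 - prev) = (1 - 0.85) * (1 - 0.03) = 0.1455
Denominator = 0.0267 + 0.1455 = 0.1722
PPV = 0.0267 / 0.1722 = 0.155052
As percentage = 15.5


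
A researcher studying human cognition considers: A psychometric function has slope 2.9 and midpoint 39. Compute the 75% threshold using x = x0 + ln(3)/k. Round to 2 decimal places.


At P = 0.75: 0.75 = 1/(1 + e^(-k*(x-x0)))
Solving: e^(-k*(x-x0)) = 1/3
x = x0 + ln(3)/k
ln(3) = 1.0986
x = 39 + 1.0986/2.9
= 39 + 0.3788
= 39.38


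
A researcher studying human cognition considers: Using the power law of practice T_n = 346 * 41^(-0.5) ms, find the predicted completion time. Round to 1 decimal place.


T_n = 346 * 41^(-0.5)
41^(-0.5) = 0.156174
T_n = 346 * 0.156174
= 54.0 ms


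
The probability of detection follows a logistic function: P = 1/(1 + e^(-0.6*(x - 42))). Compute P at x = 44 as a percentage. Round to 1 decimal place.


P(x) = 1/(1 + e^(-0.6*(44 - 42)))
Exponent = -0.6 * 2 = -1.2
e^(-1.2) = 0.301194
P = 1/(1 + 0.301194) = 0.768525
Percentage = 76.9


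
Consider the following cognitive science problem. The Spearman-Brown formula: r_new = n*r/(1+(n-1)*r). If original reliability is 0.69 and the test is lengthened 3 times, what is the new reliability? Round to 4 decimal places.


r_new = n*r / (1 + (n-1)*r)
Numerator = 3 * 0.69 = 2.07
Denominator = 1 + 2 * 0.69 = 2.38
r_new = 2.07 / 2.38
= 0.8697


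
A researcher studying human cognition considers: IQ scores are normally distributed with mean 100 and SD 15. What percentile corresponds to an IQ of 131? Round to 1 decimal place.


z = (IQ - mean) / SD
z = (131 - 100) / 15 = 2.0667
Percentile = Phi(2.0667) * 100
Phi(2.0667) = 0.980619
= 98.1


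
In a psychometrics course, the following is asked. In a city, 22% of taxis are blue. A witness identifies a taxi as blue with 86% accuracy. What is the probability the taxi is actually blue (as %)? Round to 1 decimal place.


P(blue | says blue) = P(says blue | blue)*P(blue) / [P(says blue | blue)*P(blue) + P(says blue | not blue)*P(not blue)]
Numerator = 0.86 * 0.22 = 0.1892
False identification = 0.14 * 0.78 = 0.1092
P = 0.1892 / (0.1892 + 0.1092)
= 0.1892 / 0.2984
As percentage = 63.4


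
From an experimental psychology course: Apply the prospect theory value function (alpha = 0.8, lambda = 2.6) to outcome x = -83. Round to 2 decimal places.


Since x = -83 < 0, use v(x) = -lambda*(-x)^alpha
(-x) = 83
83^0.8 = 34.2975
v(-83) = -2.6 * 34.2975
= -89.17


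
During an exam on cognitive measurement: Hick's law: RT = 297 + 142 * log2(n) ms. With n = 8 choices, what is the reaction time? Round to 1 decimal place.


RT = 297 + 142 * log2(8)
log2(8) = 3.0
RT = 297 + 142 * 3.0
= 297 + 426.0
= 723.0 ms


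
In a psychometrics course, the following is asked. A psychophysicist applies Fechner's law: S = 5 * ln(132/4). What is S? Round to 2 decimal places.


S = 5 * ln(132/4)
I/I0 = 33.0
ln(33.0) = 3.4965
S = 5 * 3.4965
= 17.48


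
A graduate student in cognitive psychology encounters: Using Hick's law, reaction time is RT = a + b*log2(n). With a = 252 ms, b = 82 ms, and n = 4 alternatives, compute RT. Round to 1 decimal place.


RT = 252 + 82 * log2(4)
log2(4) = 2.0
RT = 252 + 82 * 2.0
= 252 + 164.0
= 416.0 ms


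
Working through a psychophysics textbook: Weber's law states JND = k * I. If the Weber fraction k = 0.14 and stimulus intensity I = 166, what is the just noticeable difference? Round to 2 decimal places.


JND = k * I
JND = 0.14 * 166
= 23.24


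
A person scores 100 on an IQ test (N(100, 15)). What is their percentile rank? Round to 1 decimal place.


z = (IQ - mean) / SD
z = (100 - 100) / 15 = 0.0
Percentile = Phi(0.0) * 100
Phi(0.0) = 0.5
= 50.0


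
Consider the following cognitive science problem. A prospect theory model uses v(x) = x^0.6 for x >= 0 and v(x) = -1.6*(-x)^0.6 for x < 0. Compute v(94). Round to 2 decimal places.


Since x = 94 >= 0, use v(x) = x^0.6
94^0.6 = 15.2713
v(94) = 15.27


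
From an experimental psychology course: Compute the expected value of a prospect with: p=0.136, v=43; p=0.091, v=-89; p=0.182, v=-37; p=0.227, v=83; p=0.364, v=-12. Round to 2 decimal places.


EU = sum(p_i * v_i)
0.136 * 43 = 5.848
0.091 * -89 = -8.099
0.182 * -37 = -6.734
0.227 * 83 = 18.841
0.364 * -12 = -4.368
EU = 5.848 + -8.099 + -6.734 + 18.841 + -4.368
= 5.49


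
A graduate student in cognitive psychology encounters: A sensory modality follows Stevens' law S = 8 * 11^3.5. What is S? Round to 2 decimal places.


S = 8 * 11^3.5
11^3.5 = 4414.4276
S = 8 * 4414.4276
= 35315.42


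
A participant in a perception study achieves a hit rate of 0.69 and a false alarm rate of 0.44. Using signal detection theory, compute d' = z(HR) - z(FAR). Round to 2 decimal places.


d' = z(HR) - z(FAR)
z(0.69) = 0.4959
z(0.44) = -0.151
d' = 0.4959 - -0.151
= 0.65


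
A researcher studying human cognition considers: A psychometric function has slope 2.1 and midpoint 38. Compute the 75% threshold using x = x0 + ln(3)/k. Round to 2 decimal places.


At P = 0.75: 0.75 = 1/(1 + e^(-k*(x-x0)))
Solving: e^(-k*(x-x0)) = 1/3
x = x0 + ln(3)/k
ln(3) = 1.0986
x = 38 + 1.0986/2.1
= 38 + 0.5231
= 38.52


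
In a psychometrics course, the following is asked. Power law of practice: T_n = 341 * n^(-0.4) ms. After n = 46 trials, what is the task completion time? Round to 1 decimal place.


T_n = 341 * 46^(-0.4)
46^(-0.4) = 0.216221
T_n = 341 * 0.216221
= 73.7 ms


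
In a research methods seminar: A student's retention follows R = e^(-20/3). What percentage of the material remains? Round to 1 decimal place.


R = e^(-t/S)
-t/S = -20/3 = -6.666667
R = e^(-6.666667) = 0.001273
Percentage = 0.001273 * 100
= 0.1


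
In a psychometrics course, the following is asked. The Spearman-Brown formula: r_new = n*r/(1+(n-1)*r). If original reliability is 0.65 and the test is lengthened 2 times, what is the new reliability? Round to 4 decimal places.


r_new = n*r / (1 + (n-1)*r)
Numerator = 2 * 0.65 = 1.3
Denominator = 1 + 1 * 0.65 = 1.65
r_new = 1.3 / 1.65
= 0.7879


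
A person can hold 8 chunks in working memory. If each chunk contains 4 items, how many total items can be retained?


Total items = chunks * items_per_chunk
= 8 * 4
= 32


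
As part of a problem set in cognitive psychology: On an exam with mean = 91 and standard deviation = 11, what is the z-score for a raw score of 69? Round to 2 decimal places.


z = (X - mu) / sigma
= (69 - 91) / 11
= -22 / 11
= -2.00


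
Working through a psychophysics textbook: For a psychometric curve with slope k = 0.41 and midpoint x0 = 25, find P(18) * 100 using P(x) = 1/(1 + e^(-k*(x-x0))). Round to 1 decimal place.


P(x) = 1/(1 + e^(-0.41*(18 - 25)))
Exponent = -0.41 * -7 = 2.87
e^(2.87) = 17.637018
P = 1/(1 + 17.637018) = 0.053657
Percentage = 5.4


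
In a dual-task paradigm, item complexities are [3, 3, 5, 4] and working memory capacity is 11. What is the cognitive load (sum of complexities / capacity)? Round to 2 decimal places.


Total complexity = 3 + 3 + 5 + 4 = 15
Load = total / capacity = 15 / 11
= 1.36


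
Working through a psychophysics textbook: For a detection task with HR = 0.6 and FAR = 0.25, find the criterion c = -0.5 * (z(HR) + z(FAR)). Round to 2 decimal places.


c = -0.5 * (z(HR) + z(FAR))
z(0.6) = 0.2533
z(0.25) = -0.6745
c = -0.5 * (0.2533 + -0.6745)
= -0.5 * -0.4212
= 0.21


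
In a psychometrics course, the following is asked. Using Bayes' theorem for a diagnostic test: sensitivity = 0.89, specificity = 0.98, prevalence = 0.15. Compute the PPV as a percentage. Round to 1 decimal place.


PPV = (sens * prev) / (sens * prev + (1-spec) * (1-prev))
Numerator = 0.89 * 0.15 = 0.1335
P(positive and no disease) = (1 - spec) * (1 - prev) = (1 - 0.98) * (1 - 0.15) = 0.017
Denominator = 0.1335 + 0.017 = 0.1505
PPV = 0.1335 / 0.1505 = 0.887043
As percentage = 88.7


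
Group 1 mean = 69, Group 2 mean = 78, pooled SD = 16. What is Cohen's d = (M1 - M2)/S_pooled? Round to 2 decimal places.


Cohen's d = (M1 - M2) / S_pooled
= (69 - 78) / 16
= -9 / 16
= -0.56


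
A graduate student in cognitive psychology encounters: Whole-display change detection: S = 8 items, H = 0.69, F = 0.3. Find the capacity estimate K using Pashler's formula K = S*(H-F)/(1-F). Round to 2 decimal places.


K = S * (H - F) / (1 - F)
H - F = 0.39
1 - F = 0.7
K = 8 * 0.39 / 0.7
= 4.46


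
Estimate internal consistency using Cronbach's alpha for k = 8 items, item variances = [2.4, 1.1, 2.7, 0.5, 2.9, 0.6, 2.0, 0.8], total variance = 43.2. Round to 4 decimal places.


alpha = (k/(k-1)) * (1 - sum(s_i^2)/s_total^2)
sum(item variances) = 13.0
k/(k-1) = 8/7 = 1.142857
1 - 13.0/43.2 = 1 - 0.300926 = 0.699074
alpha = 1.142857 * 0.699074
= 0.7989


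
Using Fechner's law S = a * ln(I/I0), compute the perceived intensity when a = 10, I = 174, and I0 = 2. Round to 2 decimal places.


S = 10 * ln(174/2)
I/I0 = 87.0
ln(87.0) = 4.4659
S = 10 * 4.4659
= 44.66


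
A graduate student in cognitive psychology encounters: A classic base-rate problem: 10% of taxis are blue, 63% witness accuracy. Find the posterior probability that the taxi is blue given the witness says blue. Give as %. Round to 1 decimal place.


P(blue | says blue) = P(says blue | blue)*P(blue) / [P(says blue | blue)*P(blue) + P(says blue | not blue)*P(not blue)]
Numerator = 0.63 * 0.1 = 0.063
False identification = 0.37 * 0.9 = 0.333
P = 0.063 / (0.063 + 0.333)
= 0.063 / 0.396
As percentage = 15.9


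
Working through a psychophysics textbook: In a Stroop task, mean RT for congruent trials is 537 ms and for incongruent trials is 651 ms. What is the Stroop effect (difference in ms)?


Stroop effect = RT(incongruent) - RT(congruent)
= 651 - 537
= 114 ms


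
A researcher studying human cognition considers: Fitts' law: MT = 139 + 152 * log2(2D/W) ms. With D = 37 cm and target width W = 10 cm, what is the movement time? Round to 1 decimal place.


MT = 139 + 152 * log2(2*37/10)
2D/W = 7.4
log2(7.4) = 2.8875
MT = 139 + 152 * 2.8875
= 577.9 ms


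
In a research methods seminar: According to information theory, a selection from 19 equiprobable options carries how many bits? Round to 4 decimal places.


H = log2(n)
H = log2(19)
= 4.2479


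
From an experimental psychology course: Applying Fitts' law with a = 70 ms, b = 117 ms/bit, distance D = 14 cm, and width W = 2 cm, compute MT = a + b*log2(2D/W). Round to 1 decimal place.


MT = 70 + 117 * log2(2*14/2)
2D/W = 14.0
log2(14.0) = 3.8074
MT = 70 + 117 * 3.8074
= 515.5 ms


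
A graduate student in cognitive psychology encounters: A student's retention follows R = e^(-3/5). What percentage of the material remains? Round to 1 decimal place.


R = e^(-t/S)
-t/S = -3/5 = -0.6
R = e^(-0.6) = 0.548812
Percentage = 0.548812 * 100
= 54.9


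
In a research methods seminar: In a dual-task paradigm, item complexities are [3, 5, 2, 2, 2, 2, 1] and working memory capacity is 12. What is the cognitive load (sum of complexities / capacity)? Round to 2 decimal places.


Total complexity = 3 + 5 + 2 + 2 + 2 + 2 + 1 = 17
Load = total / capacity = 17 / 12
= 1.42


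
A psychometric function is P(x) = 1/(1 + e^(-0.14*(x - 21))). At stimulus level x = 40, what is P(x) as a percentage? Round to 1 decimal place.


P(x) = 1/(1 + e^(-0.14*(40 - 21)))
Exponent = -0.14 * 19 = -2.66
e^(-2.66) = 0.069948
P = 1/(1 + 0.069948) = 0.934625
Percentage = 93.5


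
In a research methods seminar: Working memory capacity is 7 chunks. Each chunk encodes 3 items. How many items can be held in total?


Total items = chunks * items_per_chunk
= 7 * 3
= 21


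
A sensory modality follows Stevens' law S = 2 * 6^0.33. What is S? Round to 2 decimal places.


S = 2 * 6^0.33
6^0.33 = 1.8063
S = 2 * 1.8063
= 3.61


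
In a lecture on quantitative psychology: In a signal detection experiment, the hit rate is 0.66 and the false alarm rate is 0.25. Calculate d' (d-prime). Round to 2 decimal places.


d' = z(HR) - z(FAR)
z(0.66) = 0.4125
z(0.25) = -0.6745
d' = 0.4125 - -0.6745
= 1.09


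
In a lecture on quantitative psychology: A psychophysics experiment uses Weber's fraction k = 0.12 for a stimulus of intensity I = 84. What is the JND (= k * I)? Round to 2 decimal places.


JND = k * I
JND = 0.12 * 84
= 10.08


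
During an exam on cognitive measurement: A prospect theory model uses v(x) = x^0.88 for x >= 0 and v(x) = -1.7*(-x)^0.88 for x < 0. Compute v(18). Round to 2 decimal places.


Since x = 18 >= 0, use v(x) = x^0.88
18^0.88 = 12.7245
v(18) = 12.72


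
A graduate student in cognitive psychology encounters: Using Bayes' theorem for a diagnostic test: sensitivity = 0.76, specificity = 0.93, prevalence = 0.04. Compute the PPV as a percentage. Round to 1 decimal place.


PPV = (sens * prev) / (sens * prev + (1-spec) * (1-prev))
Numerator = 0.76 * 0.04 = 0.0304
P(positive and no disease) = (1 - spec) * (1 - prev) = (1 - 0.93) * (1 - 0.04) = 0.0672
Denominator = 0.0304 + 0.0672 = 0.0976
PPV = 0.0304 / 0.0976 = 0.311475
As percentage = 31.1


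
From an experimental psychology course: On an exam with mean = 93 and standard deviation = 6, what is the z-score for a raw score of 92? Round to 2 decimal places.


z = (X - mu) / sigma
= (92 - 93) / 6
= -1 / 6
= -0.17


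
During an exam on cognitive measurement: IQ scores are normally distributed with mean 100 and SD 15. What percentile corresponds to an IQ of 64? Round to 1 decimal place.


z = (IQ - mean) / SD
z = (64 - 100) / 15 = -2.4
Percentile = Phi(-2.4) * 100
Phi(-2.4) = 0.008198
= 0.8


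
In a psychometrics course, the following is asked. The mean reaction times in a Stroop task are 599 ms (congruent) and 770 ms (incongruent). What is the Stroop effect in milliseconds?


Stroop effect = RT(incongruent) - RT(congruent)
= 770 - 599
= 171 ms


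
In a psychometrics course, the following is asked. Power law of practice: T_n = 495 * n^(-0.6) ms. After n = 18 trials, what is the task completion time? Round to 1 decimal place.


T_n = 495 * 18^(-0.6)
18^(-0.6) = 0.176537
T_n = 495 * 0.176537
= 87.4 ms


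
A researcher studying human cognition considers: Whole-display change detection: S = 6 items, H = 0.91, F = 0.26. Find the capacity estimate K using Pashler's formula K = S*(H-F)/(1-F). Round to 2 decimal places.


K = S * (H - F) / (1 - F)
H - F = 0.65
1 - F = 0.74
K = 6 * 0.65 / 0.74
= 5.27


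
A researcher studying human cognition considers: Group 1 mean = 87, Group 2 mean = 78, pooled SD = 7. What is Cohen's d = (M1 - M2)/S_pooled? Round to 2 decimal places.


Cohen's d = (M1 - M2) / S_pooled
= (87 - 78) / 7
= 9 / 7
= 1.29


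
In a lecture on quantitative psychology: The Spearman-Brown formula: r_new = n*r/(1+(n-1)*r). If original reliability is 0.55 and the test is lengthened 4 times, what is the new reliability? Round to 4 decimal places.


r_new = n*r / (1 + (n-1)*r)
Numerator = 4 * 0.55 = 2.2
Denominator = 1 + 3 * 0.55 = 2.65
r_new = 2.2 / 2.65
= 0.8302


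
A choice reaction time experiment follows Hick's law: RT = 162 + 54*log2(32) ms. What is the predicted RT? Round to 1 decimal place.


RT = 162 + 54 * log2(32)
log2(32) = 5.0
RT = 162 + 54 * 5.0
= 162 + 270.0
= 432.0 ms


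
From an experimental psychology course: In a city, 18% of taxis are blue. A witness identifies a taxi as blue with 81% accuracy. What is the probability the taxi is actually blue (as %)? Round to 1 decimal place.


P(blue | says blue) = P(says blue | blue)*P(blue) / [P(says blue | blue)*P(blue) + P(says blue | not blue)*P(not blue)]
Numerator = 0.81 * 0.18 = 0.1458
False identification = 0.19 * 0.82 = 0.1558
P = 0.1458 / (0.1458 + 0.1558)
= 0.1458 / 0.3016
As percentage = 48.3


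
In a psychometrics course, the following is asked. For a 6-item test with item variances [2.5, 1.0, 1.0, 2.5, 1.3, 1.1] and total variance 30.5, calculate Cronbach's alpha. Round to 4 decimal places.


alpha = (k/(k-1)) * (1 - sum(s_i^2)/s_total^2)
sum(item variances) = 9.4
k/(k-1) = 6/5 = 1.2
1 - 9.4/30.5 = 1 - 0.308197 = 0.691803
alpha = 1.2 * 0.691803
= 0.8302


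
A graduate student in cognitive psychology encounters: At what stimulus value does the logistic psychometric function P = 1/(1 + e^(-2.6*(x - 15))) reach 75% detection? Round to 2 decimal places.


At P = 0.75: 0.75 = 1/(1 + e^(-k*(x-x0)))
Solving: e^(-k*(x-x0)) = 1/3
x = x0 + ln(3)/k
ln(3) = 1.0986
x = 15 + 1.0986/2.6
= 15 + 0.4225
= 15.42


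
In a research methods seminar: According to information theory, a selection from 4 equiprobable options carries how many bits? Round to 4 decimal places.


H = log2(n)
H = log2(4)
= 2.0000


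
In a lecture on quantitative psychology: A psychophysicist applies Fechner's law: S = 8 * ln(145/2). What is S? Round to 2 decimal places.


S = 8 * ln(145/2)
I/I0 = 72.5
ln(72.5) = 4.2836
S = 8 * 4.2836
= 34.27


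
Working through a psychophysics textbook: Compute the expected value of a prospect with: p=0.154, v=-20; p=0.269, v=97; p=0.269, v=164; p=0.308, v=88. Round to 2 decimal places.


EU = sum(p_i * v_i)
0.154 * -20 = -3.08
0.269 * 97 = 26.093
0.269 * 164 = 44.116
0.308 * 88 = 27.104
EU = -3.08 + 26.093 + 44.116 + 27.104
= 94.23


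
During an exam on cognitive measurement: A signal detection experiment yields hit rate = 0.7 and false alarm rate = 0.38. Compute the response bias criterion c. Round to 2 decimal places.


c = -0.5 * (z(HR) + z(FAR))
z(0.7) = 0.5244
z(0.38) = -0.3055
c = -0.5 * (0.5244 + -0.3055)
= -0.5 * 0.2189
= -0.11


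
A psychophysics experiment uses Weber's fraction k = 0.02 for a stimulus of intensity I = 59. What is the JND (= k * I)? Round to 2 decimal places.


JND = k * I
JND = 0.02 * 59
= 1.18


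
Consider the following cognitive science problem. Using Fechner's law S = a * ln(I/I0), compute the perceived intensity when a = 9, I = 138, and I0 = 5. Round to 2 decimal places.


S = 9 * ln(138/5)
I/I0 = 27.6
ln(27.6) = 3.3178
S = 9 * 3.3178
= 29.86


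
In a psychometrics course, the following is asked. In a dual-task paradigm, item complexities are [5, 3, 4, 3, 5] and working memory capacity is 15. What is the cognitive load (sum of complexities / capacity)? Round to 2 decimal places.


Total complexity = 5 + 3 + 4 + 3 + 5 = 20
Load = total / capacity = 20 / 15
= 1.33


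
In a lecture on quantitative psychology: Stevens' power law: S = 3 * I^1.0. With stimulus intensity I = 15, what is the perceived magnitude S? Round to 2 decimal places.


S = 3 * 15^1.0
15^1.0 = 15.0
S = 3 * 15.0
= 45.00


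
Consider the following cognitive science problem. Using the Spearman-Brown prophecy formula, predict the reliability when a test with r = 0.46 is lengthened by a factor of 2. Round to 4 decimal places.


r_new = n*r / (1 + (n-1)*r)
Numerator = 2 * 0.46 = 0.92
Denominator = 1 + 1 * 0.46 = 1.46
r_new = 0.92 / 1.46
= 0.6301


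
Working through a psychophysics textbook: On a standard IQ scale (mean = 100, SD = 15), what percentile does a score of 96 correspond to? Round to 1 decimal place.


z = (IQ - mean) / SD
z = (96 - 100) / 15 = -0.2667
Percentile = Phi(-0.2667) * 100
Phi(-0.2667) = 0.39485
= 39.5


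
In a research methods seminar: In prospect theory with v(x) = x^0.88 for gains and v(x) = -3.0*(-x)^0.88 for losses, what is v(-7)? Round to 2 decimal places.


Since x = -7 < 0, use v(x) = -lambda*(-x)^alpha
(-x) = 7
7^0.88 = 5.5423
v(-7) = -3.0 * 5.5423
= -16.63


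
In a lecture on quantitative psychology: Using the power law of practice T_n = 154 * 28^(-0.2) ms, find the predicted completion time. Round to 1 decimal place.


T_n = 154 * 28^(-0.2)
28^(-0.2) = 0.513533
T_n = 154 * 0.513533
= 79.1 ms


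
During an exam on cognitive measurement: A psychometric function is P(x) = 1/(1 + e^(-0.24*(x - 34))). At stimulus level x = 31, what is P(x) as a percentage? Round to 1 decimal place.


P(x) = 1/(1 + e^(-0.24*(31 - 34)))
Exponent = -0.24 * -3 = 0.72
e^(0.72) = 2.054433
P = 1/(1 + 2.054433) = 0.327393
Percentage = 32.7


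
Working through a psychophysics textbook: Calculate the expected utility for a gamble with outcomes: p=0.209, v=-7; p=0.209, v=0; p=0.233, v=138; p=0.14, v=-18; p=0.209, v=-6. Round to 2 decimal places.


EU = sum(p_i * v_i)
0.209 * -7 = -1.463
0.209 * 0 = 0.0
0.233 * 138 = 32.154
0.14 * -18 = -2.52
0.209 * -6 = -1.254
EU = -1.463 + 0.0 + 32.154 + -2.52 + -1.254
= 26.92


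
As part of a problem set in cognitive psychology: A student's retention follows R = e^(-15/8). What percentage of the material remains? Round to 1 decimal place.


R = e^(-t/S)
-t/S = -15/8 = -1.875
R = e^(-1.875) = 0.153355
Percentage = 0.153355 * 100
= 15.3


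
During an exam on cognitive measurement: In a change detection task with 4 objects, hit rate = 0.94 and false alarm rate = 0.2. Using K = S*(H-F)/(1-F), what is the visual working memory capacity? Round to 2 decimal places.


K = S * (H - F) / (1 - F)
H - F = 0.74
1 - F = 0.8
K = 4 * 0.74 / 0.8
= 3.70


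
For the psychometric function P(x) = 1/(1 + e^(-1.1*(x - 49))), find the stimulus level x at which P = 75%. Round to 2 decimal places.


At P = 0.75: 0.75 = 1/(1 + e^(-k*(x-x0)))
Solving: e^(-k*(x-x0)) = 1/3
x = x0 + ln(3)/k
ln(3) = 1.0986
x = 49 + 1.0986/1.1
= 49 + 0.9987
= 50.00


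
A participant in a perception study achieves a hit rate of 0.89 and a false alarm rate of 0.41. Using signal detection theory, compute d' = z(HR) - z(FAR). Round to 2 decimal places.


d' = z(HR) - z(FAR)
z(0.89) = 1.2265
z(0.41) = -0.2275
d' = 1.2265 - -0.2275
= 1.45


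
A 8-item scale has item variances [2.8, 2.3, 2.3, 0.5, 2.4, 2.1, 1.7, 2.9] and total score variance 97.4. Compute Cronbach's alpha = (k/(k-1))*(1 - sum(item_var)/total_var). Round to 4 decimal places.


alpha = (k/(k-1)) * (1 - sum(s_i^2)/s_total^2)
sum(item variances) = 17.0
k/(k-1) = 8/7 = 1.142857
1 - 17.0/97.4 = 1 - 0.174538 = 0.825462
alpha = 1.142857 * 0.825462
= 0.9434


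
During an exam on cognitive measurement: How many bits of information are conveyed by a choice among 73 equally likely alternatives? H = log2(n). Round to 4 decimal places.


H = log2(n)
H = log2(73)
= 6.1898


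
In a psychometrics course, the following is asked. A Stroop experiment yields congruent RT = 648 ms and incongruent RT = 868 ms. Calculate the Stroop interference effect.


Stroop effect = RT(incongruent) - RT(congruent)
= 868 - 648
= 220 ms


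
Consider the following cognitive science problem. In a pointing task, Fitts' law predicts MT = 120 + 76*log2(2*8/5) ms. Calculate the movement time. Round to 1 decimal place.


MT = 120 + 76 * log2(2*8/5)
2D/W = 3.2
log2(3.2) = 1.6781
MT = 120 + 76 * 1.6781
= 247.5 ms


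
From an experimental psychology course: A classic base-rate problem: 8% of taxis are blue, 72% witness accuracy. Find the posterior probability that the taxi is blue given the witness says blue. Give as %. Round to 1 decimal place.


P(blue | says blue) = P(says blue | blue)*P(blue) / [P(says blue | blue)*P(blue) + P(says blue | not blue)*P(not blue)]
Numerator = 0.72 * 0.08 = 0.0576
False identification = 0.28 * 0.92 = 0.2576
P = 0.0576 / (0.0576 + 0.2576)
= 0.0576 / 0.3152
As percentage = 18.3


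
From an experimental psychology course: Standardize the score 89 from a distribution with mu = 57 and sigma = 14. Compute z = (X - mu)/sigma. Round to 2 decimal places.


z = (X - mu) / sigma
= (89 - 57) / 14
= 32 / 14
= 2.29


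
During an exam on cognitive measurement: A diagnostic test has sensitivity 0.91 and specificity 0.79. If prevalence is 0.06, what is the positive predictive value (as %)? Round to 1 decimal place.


PPV = (sens * prev) / (sens * prev + (1-spec) * (1-prev))
Numerator = 0.91 * 0.06 = 0.0546
P(positive and no disease) = (1 - spec) * (1 - prev) = (1 - 0.79) * (1 - 0.06) = 0.1974
Denominator = 0.0546 + 0.1974 = 0.252
PPV = 0.0546 / 0.252 = 0.216667
As percentage = 21.7


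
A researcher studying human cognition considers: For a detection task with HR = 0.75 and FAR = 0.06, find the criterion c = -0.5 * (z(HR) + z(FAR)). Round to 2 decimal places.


c = -0.5 * (z(HR) + z(FAR))
z(0.75) = 0.6745
z(0.06) = -1.5548
c = -0.5 * (0.6745 + -1.5548)
= -0.5 * -0.8803
= 0.44
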